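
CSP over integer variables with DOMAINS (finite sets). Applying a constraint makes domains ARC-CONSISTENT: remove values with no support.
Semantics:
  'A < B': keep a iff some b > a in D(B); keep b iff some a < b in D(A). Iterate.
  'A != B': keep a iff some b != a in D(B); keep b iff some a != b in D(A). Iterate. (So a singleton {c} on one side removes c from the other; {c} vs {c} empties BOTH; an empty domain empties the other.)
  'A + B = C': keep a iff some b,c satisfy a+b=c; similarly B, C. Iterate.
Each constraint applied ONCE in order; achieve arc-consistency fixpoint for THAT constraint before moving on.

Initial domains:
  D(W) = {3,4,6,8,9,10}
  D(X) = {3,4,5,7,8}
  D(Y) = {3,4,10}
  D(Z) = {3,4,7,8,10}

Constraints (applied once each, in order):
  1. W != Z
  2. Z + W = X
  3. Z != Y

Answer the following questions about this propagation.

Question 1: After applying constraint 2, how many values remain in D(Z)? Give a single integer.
Constraint 1 (W != Z) on D(W)={3,4,6,8,9,10} D(Z)={3,4,7,8,10}: no change
Constraint 2 (Z + W = X) on D(Z)={3,4,7,8,10} D(W)={3,4,6,8,9,10} D(X)={3,4,5,7,8}: Z {3,4,7,8,10}->{3,4}; W {3,4,6,8,9,10}->{3,4}; X {3,4,5,7,8}->{7,8}
So after constraint 2: D(Z)={3,4}, size = 2

Answer: 2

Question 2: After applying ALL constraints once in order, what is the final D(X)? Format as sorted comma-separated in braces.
Answer: {7,8}

Derivation:
Constraint 1 (W != Z) on D(W)={3,4,6,8,9,10} D(Z)={3,4,7,8,10}: no change
Constraint 2 (Z + W = X) on D(Z)={3,4,7,8,10} D(W)={3,4,6,8,9,10} D(X)={3,4,5,7,8}: Z {3,4,7,8,10}->{3,4}; W {3,4,6,8,9,10}->{3,4}; X {3,4,5,7,8}->{7,8}
Constraint 3 (Z != Y) on D(Z)={3,4} D(Y)={3,4,10}: no change
So after all 3 constraints: D(X) = {7,8}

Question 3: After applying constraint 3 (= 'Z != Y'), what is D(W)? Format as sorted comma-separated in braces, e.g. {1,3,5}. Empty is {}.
Constraint 1 (W != Z) on D(W)={3,4,6,8,9,10} D(Z)={3,4,7,8,10}: no change
Constraint 2 (Z + W = X) on D(Z)={3,4,7,8,10} D(W)={3,4,6,8,9,10} D(X)={3,4,5,7,8}: Z {3,4,7,8,10}->{3,4}; W {3,4,6,8,9,10}->{3,4}; X {3,4,5,7,8}->{7,8}
Constraint 3 (Z != Y) on D(Z)={3,4} D(Y)={3,4,10}: no change
So after constraint 3: D(W) = {3,4}

Answer: {3,4}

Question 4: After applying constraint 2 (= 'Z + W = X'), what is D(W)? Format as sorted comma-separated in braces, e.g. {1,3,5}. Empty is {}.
Answer: {3,4}

Derivation:
Constraint 1 (W != Z) on D(W)={3,4,6,8,9,10} D(Z)={3,4,7,8,10}: no change
Constraint 2 (Z + W = X) on D(Z)={3,4,7,8,10} D(W)={3,4,6,8,9,10} D(X)={3,4,5,7,8}: Z {3,4,7,8,10}->{3,4}; W {3,4,6,8,9,10}->{3,4}; X {3,4,5,7,8}->{7,8}
So after constraint 2: D(W) = {3,4}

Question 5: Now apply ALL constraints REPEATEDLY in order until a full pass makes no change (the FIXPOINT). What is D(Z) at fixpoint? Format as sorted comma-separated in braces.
pass 0 (initial): D(Z)={3,4,7,8,10}
pass 1: W {3,4,6,8,9,10}->{3,4}; X {3,4,5,7,8}->{7,8}; Z {3,4,7,8,10}->{3,4}
pass 2: no change
Fixpoint after 2 passes: D(Z) = {3,4}

Answer: {3,4}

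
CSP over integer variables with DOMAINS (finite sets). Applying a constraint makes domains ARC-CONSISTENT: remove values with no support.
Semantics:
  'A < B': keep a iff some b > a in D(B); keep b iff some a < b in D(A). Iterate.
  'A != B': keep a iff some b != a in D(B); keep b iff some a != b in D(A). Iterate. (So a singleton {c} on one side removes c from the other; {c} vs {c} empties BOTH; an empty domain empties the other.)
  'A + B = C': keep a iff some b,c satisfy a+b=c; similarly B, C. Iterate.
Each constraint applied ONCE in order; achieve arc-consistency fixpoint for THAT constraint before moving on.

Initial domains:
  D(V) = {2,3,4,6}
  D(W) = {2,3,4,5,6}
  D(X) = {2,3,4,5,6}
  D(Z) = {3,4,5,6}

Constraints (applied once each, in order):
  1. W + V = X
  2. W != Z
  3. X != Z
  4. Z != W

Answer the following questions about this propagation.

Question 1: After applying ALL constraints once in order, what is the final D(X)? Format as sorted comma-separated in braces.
Constraint 1 (W + V = X) on D(W)={2,3,4,5,6} D(V)={2,3,4,6} D(X)={2,3,4,5,6}: W {2,3,4,5,6}->{2,3,4}; V {2,3,4,6}->{2,3,4}; X {2,3,4,5,6}->{4,5,6}
Constraint 2 (W != Z) on D(W)={2,3,4} D(Z)={3,4,5,6}: no change
Constraint 3 (X != Z) on D(X)={4,5,6} D(Z)={3,4,5,6}: no change
Constraint 4 (Z != W) on D(Z)={3,4,5,6} D(W)={2,3,4}: no change
So after all 4 constraints: D(X) = {4,5,6}

Answer: {4,5,6}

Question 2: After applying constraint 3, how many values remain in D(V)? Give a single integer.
Constraint 1 (W + V = X) on D(W)={2,3,4,5,6} D(V)={2,3,4,6} D(X)={2,3,4,5,6}: W {2,3,4,5,6}->{2,3,4}; V {2,3,4,6}->{2,3,4}; X {2,3,4,5,6}->{4,5,6}
Constraint 2 (W != Z) on D(W)={2,3,4} D(Z)={3,4,5,6}: no change
Constraint 3 (X != Z) on D(X)={4,5,6} D(Z)={3,4,5,6}: no change
So after constraint 3: D(V)={2,3,4}, size = 3

Answer: 3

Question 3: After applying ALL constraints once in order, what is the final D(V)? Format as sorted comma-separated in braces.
Constraint 1 (W + V = X) on D(W)={2,3,4,5,6} D(V)={2,3,4,6} D(X)={2,3,4,5,6}: W {2,3,4,5,6}->{2,3,4}; V {2,3,4,6}->{2,3,4}; X {2,3,4,5,6}->{4,5,6}
Constraint 2 (W != Z) on D(W)={2,3,4} D(Z)={3,4,5,6}: no change
Constraint 3 (X != Z) on D(X)={4,5,6} D(Z)={3,4,5,6}: no change
Constraint 4 (Z != W) on D(Z)={3,4,5,6} D(W)={2,3,4}: no change
So after all 4 constraints: D(V) = {2,3,4}

Answer: {2,3,4}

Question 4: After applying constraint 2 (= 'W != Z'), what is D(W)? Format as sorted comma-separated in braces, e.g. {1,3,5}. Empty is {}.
Answer: {2,3,4}

Derivation:
Constraint 1 (W + V = X) on D(W)={2,3,4,5,6} D(V)={2,3,4,6} D(X)={2,3,4,5,6}: W {2,3,4,5,6}->{2,3,4}; V {2,3,4,6}->{2,3,4}; X {2,3,4,5,6}->{4,5,6}
Constraint 2 (W != Z) on D(W)={2,3,4} D(Z)={3,4,5,6}: no change
So after constraint 2: D(W) = {2,3,4}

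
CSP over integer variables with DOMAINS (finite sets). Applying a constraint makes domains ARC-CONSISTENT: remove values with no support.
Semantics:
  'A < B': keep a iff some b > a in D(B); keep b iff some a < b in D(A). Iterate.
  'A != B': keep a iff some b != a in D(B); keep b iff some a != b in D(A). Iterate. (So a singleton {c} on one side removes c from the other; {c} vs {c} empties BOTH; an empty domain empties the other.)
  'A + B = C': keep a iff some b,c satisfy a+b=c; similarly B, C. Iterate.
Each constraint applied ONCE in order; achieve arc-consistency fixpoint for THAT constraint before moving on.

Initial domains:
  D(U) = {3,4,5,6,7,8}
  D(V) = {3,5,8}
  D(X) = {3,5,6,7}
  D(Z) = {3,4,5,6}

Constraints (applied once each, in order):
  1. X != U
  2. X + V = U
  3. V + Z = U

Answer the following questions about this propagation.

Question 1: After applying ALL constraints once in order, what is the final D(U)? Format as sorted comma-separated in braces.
Constraint 1 (X != U) on D(X)={3,5,6,7} D(U)={3,4,5,6,7,8}: no change
Constraint 2 (X + V = U) on D(X)={3,5,6,7} D(V)={3,5,8} D(U)={3,4,5,6,7,8}: X {3,5,6,7}->{3,5}; V {3,5,8}->{3,5}; U {3,4,5,6,7,8}->{6,8}
Constraint 3 (V + Z = U) on D(V)={3,5} D(Z)={3,4,5,6} D(U)={6,8}: Z {3,4,5,6}->{3,5}
So after all 3 constraints: D(U) = {6,8}

Answer: {6,8}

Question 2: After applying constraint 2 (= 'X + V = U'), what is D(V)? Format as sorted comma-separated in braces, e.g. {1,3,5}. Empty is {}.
Constraint 1 (X != U) on D(X)={3,5,6,7} D(U)={3,4,5,6,7,8}: no change
Constraint 2 (X + V = U) on D(X)={3,5,6,7} D(V)={3,5,8} D(U)={3,4,5,6,7,8}: X {3,5,6,7}->{3,5}; V {3,5,8}->{3,5}; U {3,4,5,6,7,8}->{6,8}
So after constraint 2: D(V) = {3,5}

Answer: {3,5}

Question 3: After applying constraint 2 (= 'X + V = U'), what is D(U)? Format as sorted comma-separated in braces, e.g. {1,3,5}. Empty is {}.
Answer: {6,8}

Derivation:
Constraint 1 (X != U) on D(X)={3,5,6,7} D(U)={3,4,5,6,7,8}: no change
Constraint 2 (X + V = U) on D(X)={3,5,6,7} D(V)={3,5,8} D(U)={3,4,5,6,7,8}: X {3,5,6,7}->{3,5}; V {3,5,8}->{3,5}; U {3,4,5,6,7,8}->{6,8}
So after constraint 2: D(U) = {6,8}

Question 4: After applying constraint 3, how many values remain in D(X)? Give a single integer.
Answer: 2

Derivation:
Constraint 1 (X != U) on D(X)={3,5,6,7} D(U)={3,4,5,6,7,8}: no change
Constraint 2 (X + V = U) on D(X)={3,5,6,7} D(V)={3,5,8} D(U)={3,4,5,6,7,8}: X {3,5,6,7}->{3,5}; V {3,5,8}->{3,5}; U {3,4,5,6,7,8}->{6,8}
Constraint 3 (V + Z = U) on D(V)={3,5} D(Z)={3,4,5,6} D(U)={6,8}: Z {3,4,5,6}->{3,5}
So after constraint 3: D(X)={3,5}, size = 2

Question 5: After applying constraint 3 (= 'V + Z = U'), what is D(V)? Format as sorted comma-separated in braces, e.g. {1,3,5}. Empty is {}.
Answer: {3,5}

Derivation:
Constraint 1 (X != U) on D(X)={3,5,6,7} D(U)={3,4,5,6,7,8}: no change
Constraint 2 (X + V = U) on D(X)={3,5,6,7} D(V)={3,5,8} D(U)={3,4,5,6,7,8}: X {3,5,6,7}->{3,5}; V {3,5,8}->{3,5}; U {3,4,5,6,7,8}->{6,8}
Constraint 3 (V + Z = U) on D(V)={3,5} D(Z)={3,4,5,6} D(U)={6,8}: Z {3,4,5,6}->{3,5}
So after constraint 3: D(V) = {3,5}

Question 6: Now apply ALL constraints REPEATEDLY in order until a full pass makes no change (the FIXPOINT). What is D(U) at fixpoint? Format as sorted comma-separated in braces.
pass 0 (initial): D(U)={3,4,5,6,7,8}
pass 1: U {3,4,5,6,7,8}->{6,8}; V {3,5,8}->{3,5}; X {3,5,6,7}->{3,5}; Z {3,4,5,6}->{3,5}
pass 2: no change
Fixpoint after 2 passes: D(U) = {6,8}

Answer: {6,8}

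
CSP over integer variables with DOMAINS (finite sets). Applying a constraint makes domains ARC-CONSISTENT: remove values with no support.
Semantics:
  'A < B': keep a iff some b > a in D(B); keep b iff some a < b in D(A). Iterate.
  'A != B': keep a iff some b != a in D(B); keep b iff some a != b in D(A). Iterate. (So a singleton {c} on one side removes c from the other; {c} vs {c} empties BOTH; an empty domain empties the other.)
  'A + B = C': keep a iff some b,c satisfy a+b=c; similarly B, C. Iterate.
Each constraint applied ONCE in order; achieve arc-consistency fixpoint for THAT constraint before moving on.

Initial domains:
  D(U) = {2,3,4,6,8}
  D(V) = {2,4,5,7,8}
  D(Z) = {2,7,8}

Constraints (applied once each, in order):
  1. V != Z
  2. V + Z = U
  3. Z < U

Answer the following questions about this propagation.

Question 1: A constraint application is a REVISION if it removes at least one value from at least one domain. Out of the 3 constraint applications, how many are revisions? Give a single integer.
Answer: 1

Derivation:
Constraint 1 (V != Z) on D(V)={2,4,5,7,8} D(Z)={2,7,8}: no change => not a revision
Constraint 2 (V + Z = U) on D(V)={2,4,5,7,8} D(Z)={2,7,8} D(U)={2,3,4,6,8}: V {2,4,5,7,8}->{2,4}; Z {2,7,8}->{2}; U {2,3,4,6,8}->{4,6} => REVISION
Constraint 3 (Z < U) on D(Z)={2} D(U)={4,6}: no change => not a revision
Total revisions = 1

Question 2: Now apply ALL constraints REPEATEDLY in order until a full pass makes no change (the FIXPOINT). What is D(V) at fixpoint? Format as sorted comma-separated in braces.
pass 0 (initial): D(V)={2,4,5,7,8}
pass 1: U {2,3,4,6,8}->{4,6}; V {2,4,5,7,8}->{2,4}; Z {2,7,8}->{2}
pass 2: U {4,6}->{6}; V {2,4}->{4}
pass 3: no change
Fixpoint after 3 passes: D(V) = {4}

Answer: {4}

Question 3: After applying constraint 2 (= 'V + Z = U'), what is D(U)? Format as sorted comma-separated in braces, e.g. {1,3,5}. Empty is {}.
Constraint 1 (V != Z) on D(V)={2,4,5,7,8} D(Z)={2,7,8}: no change
Constraint 2 (V + Z = U) on D(V)={2,4,5,7,8} D(Z)={2,7,8} D(U)={2,3,4,6,8}: V {2,4,5,7,8}->{2,4}; Z {2,7,8}->{2}; U {2,3,4,6,8}->{4,6}
So after constraint 2: D(U) = {4,6}

Answer: {4,6}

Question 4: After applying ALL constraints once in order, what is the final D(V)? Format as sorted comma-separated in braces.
Answer: {2,4}

Derivation:
Constraint 1 (V != Z) on D(V)={2,4,5,7,8} D(Z)={2,7,8}: no change
Constraint 2 (V + Z = U) on D(V)={2,4,5,7,8} D(Z)={2,7,8} D(U)={2,3,4,6,8}: V {2,4,5,7,8}->{2,4}; Z {2,7,8}->{2}; U {2,3,4,6,8}->{4,6}
Constraint 3 (Z < U) on D(Z)={2} D(U)={4,6}: no change
So after all 3 constraints: D(V) = {2,4}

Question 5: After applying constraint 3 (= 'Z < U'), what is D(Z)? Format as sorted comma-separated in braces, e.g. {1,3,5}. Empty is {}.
Answer: {2}

Derivation:
Constraint 1 (V != Z) on D(V)={2,4,5,7,8} D(Z)={2,7,8}: no change
Constraint 2 (V + Z = U) on D(V)={2,4,5,7,8} D(Z)={2,7,8} D(U)={2,3,4,6,8}: V {2,4,5,7,8}->{2,4}; Z {2,7,8}->{2}; U {2,3,4,6,8}->{4,6}
Constraint 3 (Z < U) on D(Z)={2} D(U)={4,6}: no change
So after constraint 3: D(Z) = {2}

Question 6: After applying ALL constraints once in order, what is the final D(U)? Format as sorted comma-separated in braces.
Answer: {4,6}

Derivation:
Constraint 1 (V != Z) on D(V)={2,4,5,7,8} D(Z)={2,7,8}: no change
Constraint 2 (V + Z = U) on D(V)={2,4,5,7,8} D(Z)={2,7,8} D(U)={2,3,4,6,8}: V {2,4,5,7,8}->{2,4}; Z {2,7,8}->{2}; U {2,3,4,6,8}->{4,6}
Constraint 3 (Z < U) on D(Z)={2} D(U)={4,6}: no change
So after all 3 constraints: D(U) = {4,6}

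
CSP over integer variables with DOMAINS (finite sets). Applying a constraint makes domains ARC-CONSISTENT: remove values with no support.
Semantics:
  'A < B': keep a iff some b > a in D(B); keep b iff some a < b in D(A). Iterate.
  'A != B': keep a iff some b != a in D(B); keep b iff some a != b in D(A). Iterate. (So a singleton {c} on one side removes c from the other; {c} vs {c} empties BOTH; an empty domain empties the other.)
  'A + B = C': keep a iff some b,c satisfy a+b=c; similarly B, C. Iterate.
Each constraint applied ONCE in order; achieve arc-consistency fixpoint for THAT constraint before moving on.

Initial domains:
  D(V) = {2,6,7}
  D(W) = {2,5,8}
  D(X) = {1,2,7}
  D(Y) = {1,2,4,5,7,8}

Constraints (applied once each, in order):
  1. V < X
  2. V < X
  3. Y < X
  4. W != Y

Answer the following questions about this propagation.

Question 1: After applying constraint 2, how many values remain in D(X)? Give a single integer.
Constraint 1 (V < X) on D(V)={2,6,7} D(X)={1,2,7}: V {2,6,7}->{2,6}; X {1,2,7}->{7}
Constraint 2 (V < X) on D(V)={2,6} D(X)={7}: no change
So after constraint 2: D(X)={7}, size = 1

Answer: 1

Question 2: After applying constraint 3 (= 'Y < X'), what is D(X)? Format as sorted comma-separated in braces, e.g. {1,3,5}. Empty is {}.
Constraint 1 (V < X) on D(V)={2,6,7} D(X)={1,2,7}: V {2,6,7}->{2,6}; X {1,2,7}->{7}
Constraint 2 (V < X) on D(V)={2,6} D(X)={7}: no change
Constraint 3 (Y < X) on D(Y)={1,2,4,5,7,8} D(X)={7}: Y {1,2,4,5,7,8}->{1,2,4,5}
So after constraint 3: D(X) = {7}

Answer: {7}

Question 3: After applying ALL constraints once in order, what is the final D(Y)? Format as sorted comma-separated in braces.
Answer: {1,2,4,5}

Derivation:
Constraint 1 (V < X) on D(V)={2,6,7} D(X)={1,2,7}: V {2,6,7}->{2,6}; X {1,2,7}->{7}
Constraint 2 (V < X) on D(V)={2,6} D(X)={7}: no change
Constraint 3 (Y < X) on D(Y)={1,2,4,5,7,8} D(X)={7}: Y {1,2,4,5,7,8}->{1,2,4,5}
Constraint 4 (W != Y) on D(W)={2,5,8} D(Y)={1,2,4,5}: no change
So after all 4 constraints: D(Y) = {1,2,4,5}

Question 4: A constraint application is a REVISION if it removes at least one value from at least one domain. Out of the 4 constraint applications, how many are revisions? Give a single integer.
Answer: 2

Derivation:
Constraint 1 (V < X) on D(V)={2,6,7} D(X)={1,2,7}: V {2,6,7}->{2,6}; X {1,2,7}->{7} => REVISION
Constraint 2 (V < X) on D(V)={2,6} D(X)={7}: no change => not a revision
Constraint 3 (Y < X) on D(Y)={1,2,4,5,7,8} D(X)={7}: Y {1,2,4,5,7,8}->{1,2,4,5} => REVISION
Constraint 4 (W != Y) on D(W)={2,5,8} D(Y)={1,2,4,5}: no change => not a revision
Total revisions = 2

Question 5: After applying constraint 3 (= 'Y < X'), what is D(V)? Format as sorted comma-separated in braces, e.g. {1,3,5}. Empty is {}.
Constraint 1 (V < X) on D(V)={2,6,7} D(X)={1,2,7}: V {2,6,7}->{2,6}; X {1,2,7}->{7}
Constraint 2 (V < X) on D(V)={2,6} D(X)={7}: no change
Constraint 3 (Y < X) on D(Y)={1,2,4,5,7,8} D(X)={7}: Y {1,2,4,5,7,8}->{1,2,4,5}
So after constraint 3: D(V) = {2,6}

Answer: {2,6}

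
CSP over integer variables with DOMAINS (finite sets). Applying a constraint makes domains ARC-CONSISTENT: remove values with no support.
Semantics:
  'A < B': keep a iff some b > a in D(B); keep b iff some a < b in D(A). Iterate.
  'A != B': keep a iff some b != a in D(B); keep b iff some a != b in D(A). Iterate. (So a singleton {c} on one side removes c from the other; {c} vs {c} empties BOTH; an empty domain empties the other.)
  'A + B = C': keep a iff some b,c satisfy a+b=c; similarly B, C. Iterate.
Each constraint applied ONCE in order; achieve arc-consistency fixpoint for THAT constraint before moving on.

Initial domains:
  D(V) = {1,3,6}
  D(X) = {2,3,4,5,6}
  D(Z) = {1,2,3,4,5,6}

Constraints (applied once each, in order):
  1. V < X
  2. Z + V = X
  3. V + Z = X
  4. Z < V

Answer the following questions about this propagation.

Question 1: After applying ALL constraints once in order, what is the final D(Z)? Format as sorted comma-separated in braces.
Answer: {1,2}

Derivation:
Constraint 1 (V < X) on D(V)={1,3,6} D(X)={2,3,4,5,6}: V {1,3,6}->{1,3}
Constraint 2 (Z + V = X) on D(Z)={1,2,3,4,5,6} D(V)={1,3} D(X)={2,3,4,5,6}: Z {1,2,3,4,5,6}->{1,2,3,4,5}
Constraint 3 (V + Z = X) on D(V)={1,3} D(Z)={1,2,3,4,5} D(X)={2,3,4,5,6}: no change
Constraint 4 (Z < V) on D(Z)={1,2,3,4,5} D(V)={1,3}: Z {1,2,3,4,5}->{1,2}; V {1,3}->{3}
So after all 4 constraints: D(Z) = {1,2}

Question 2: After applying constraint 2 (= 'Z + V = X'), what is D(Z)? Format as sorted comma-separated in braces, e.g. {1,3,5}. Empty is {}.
Answer: {1,2,3,4,5}

Derivation:
Constraint 1 (V < X) on D(V)={1,3,6} D(X)={2,3,4,5,6}: V {1,3,6}->{1,3}
Constraint 2 (Z + V = X) on D(Z)={1,2,3,4,5,6} D(V)={1,3} D(X)={2,3,4,5,6}: Z {1,2,3,4,5,6}->{1,2,3,4,5}
So after constraint 2: D(Z) = {1,2,3,4,5}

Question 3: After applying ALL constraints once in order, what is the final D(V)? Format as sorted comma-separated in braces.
Answer: {3}

Derivation:
Constraint 1 (V < X) on D(V)={1,3,6} D(X)={2,3,4,5,6}: V {1,3,6}->{1,3}
Constraint 2 (Z + V = X) on D(Z)={1,2,3,4,5,6} D(V)={1,3} D(X)={2,3,4,5,6}: Z {1,2,3,4,5,6}->{1,2,3,4,5}
Constraint 3 (V + Z = X) on D(V)={1,3} D(Z)={1,2,3,4,5} D(X)={2,3,4,5,6}: no change
Constraint 4 (Z < V) on D(Z)={1,2,3,4,5} D(V)={1,3}: Z {1,2,3,4,5}->{1,2}; V {1,3}->{3}
So after all 4 constraints: D(V) = {3}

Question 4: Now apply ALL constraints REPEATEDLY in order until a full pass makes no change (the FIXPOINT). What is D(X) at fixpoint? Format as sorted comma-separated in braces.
Answer: {4,5}

Derivation:
pass 0 (initial): D(X)={2,3,4,5,6}
pass 1: V {1,3,6}->{3}; Z {1,2,3,4,5,6}->{1,2}
pass 2: X {2,3,4,5,6}->{4,5}
pass 3: no change
Fixpoint after 3 passes: D(X) = {4,5}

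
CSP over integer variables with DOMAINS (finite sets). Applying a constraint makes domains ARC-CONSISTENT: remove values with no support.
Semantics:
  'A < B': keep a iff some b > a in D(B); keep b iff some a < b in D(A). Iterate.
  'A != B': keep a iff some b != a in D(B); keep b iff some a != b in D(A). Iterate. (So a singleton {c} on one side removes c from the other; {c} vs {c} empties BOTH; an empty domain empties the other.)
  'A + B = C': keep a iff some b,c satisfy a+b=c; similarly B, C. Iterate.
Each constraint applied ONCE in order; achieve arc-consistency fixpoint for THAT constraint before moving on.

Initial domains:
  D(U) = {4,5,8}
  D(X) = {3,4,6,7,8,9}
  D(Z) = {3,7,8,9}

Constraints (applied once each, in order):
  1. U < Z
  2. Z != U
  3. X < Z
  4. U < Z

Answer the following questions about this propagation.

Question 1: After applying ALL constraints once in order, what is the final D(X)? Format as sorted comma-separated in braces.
Constraint 1 (U < Z) on D(U)={4,5,8} D(Z)={3,7,8,9}: Z {3,7,8,9}->{7,8,9}
Constraint 2 (Z != U) on D(Z)={7,8,9} D(U)={4,5,8}: no change
Constraint 3 (X < Z) on D(X)={3,4,6,7,8,9} D(Z)={7,8,9}: X {3,4,6,7,8,9}->{3,4,6,7,8}
Constraint 4 (U < Z) on D(U)={4,5,8} D(Z)={7,8,9}: no change
So after all 4 constraints: D(X) = {3,4,6,7,8}

Answer: {3,4,6,7,8}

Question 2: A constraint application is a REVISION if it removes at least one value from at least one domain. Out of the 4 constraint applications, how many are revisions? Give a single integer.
Constraint 1 (U < Z) on D(U)={4,5,8} D(Z)={3,7,8,9}: Z {3,7,8,9}->{7,8,9} => REVISION
Constraint 2 (Z != U) on D(Z)={7,8,9} D(U)={4,5,8}: no change => not a revision
Constraint 3 (X < Z) on D(X)={3,4,6,7,8,9} D(Z)={7,8,9}: X {3,4,6,7,8,9}->{3,4,6,7,8} => REVISION
Constraint 4 (U < Z) on D(U)={4,5,8} D(Z)={7,8,9}: no change => not a revision
Total revisions = 2

Answer: 2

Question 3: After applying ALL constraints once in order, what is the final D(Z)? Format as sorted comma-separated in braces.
Constraint 1 (U < Z) on D(U)={4,5,8} D(Z)={3,7,8,9}: Z {3,7,8,9}->{7,8,9}
Constraint 2 (Z != U) on D(Z)={7,8,9} D(U)={4,5,8}: no change
Constraint 3 (X < Z) on D(X)={3,4,6,7,8,9} D(Z)={7,8,9}: X {3,4,6,7,8,9}->{3,4,6,7,8}
Constraint 4 (U < Z) on D(U)={4,5,8} D(Z)={7,8,9}: no change
So after all 4 constraints: D(Z) = {7,8,9}

Answer: {7,8,9}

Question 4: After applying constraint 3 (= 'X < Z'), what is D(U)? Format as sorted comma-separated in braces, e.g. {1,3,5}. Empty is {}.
Answer: {4,5,8}

Derivation:
Constraint 1 (U < Z) on D(U)={4,5,8} D(Z)={3,7,8,9}: Z {3,7,8,9}->{7,8,9}
Constraint 2 (Z != U) on D(Z)={7,8,9} D(U)={4,5,8}: no change
Constraint 3 (X < Z) on D(X)={3,4,6,7,8,9} D(Z)={7,8,9}: X {3,4,6,7,8,9}->{3,4,6,7,8}
So after constraint 3: D(U) = {4,5,8}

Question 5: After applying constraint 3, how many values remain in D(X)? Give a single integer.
Answer: 5

Derivation:
Constraint 1 (U < Z) on D(U)={4,5,8} D(Z)={3,7,8,9}: Z {3,7,8,9}->{7,8,9}
Constraint 2 (Z != U) on D(Z)={7,8,9} D(U)={4,5,8}: no change
Constraint 3 (X < Z) on D(X)={3,4,6,7,8,9} D(Z)={7,8,9}: X {3,4,6,7,8,9}->{3,4,6,7,8}
So after constraint 3: D(X)={3,4,6,7,8}, size = 5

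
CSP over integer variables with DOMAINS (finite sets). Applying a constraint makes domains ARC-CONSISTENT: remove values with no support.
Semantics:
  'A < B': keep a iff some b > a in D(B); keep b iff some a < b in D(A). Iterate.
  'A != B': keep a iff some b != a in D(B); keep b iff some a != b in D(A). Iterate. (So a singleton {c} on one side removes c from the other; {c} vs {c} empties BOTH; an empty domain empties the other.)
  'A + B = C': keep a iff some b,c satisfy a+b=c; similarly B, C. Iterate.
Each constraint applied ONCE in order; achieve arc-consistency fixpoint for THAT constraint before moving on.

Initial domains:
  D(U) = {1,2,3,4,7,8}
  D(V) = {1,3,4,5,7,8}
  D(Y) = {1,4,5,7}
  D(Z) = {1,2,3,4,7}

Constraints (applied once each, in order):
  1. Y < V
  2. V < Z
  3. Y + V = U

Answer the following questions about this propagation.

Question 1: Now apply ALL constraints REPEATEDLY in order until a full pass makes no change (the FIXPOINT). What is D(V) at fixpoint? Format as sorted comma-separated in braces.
Answer: {3}

Derivation:
pass 0 (initial): D(V)={1,3,4,5,7,8}
pass 1: U {1,2,3,4,7,8}->{4,7,8}; V {1,3,4,5,7,8}->{3,4}; Y {1,4,5,7}->{1,4,5}; Z {1,2,3,4,7}->{4,7}
pass 2: U {4,7,8}->{4}; V {3,4}->{3}; Y {1,4,5}->{1}
pass 3: no change
Fixpoint after 3 passes: D(V) = {3}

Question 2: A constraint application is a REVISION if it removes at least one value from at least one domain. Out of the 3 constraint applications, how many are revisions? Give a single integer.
Answer: 3

Derivation:
Constraint 1 (Y < V) on D(Y)={1,4,5,7} D(V)={1,3,4,5,7,8}: V {1,3,4,5,7,8}->{3,4,5,7,8} => REVISION
Constraint 2 (V < Z) on D(V)={3,4,5,7,8} D(Z)={1,2,3,4,7}: V {3,4,5,7,8}->{3,4,5}; Z {1,2,3,4,7}->{4,7} => REVISION
Constraint 3 (Y + V = U) on D(Y)={1,4,5,7} D(V)={3,4,5} D(U)={1,2,3,4,7,8}: Y {1,4,5,7}->{1,4,5}; V {3,4,5}->{3,4}; U {1,2,3,4,7,8}->{4,7,8} => REVISION
Total revisions = 3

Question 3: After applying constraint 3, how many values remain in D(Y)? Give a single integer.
Constraint 1 (Y < V) on D(Y)={1,4,5,7} D(V)={1,3,4,5,7,8}: V {1,3,4,5,7,8}->{3,4,5,7,8}
Constraint 2 (V < Z) on D(V)={3,4,5,7,8} D(Z)={1,2,3,4,7}: V {3,4,5,7,8}->{3,4,5}; Z {1,2,3,4,7}->{4,7}
Constraint 3 (Y + V = U) on D(Y)={1,4,5,7} D(V)={3,4,5} D(U)={1,2,3,4,7,8}: Y {1,4,5,7}->{1,4,5}; V {3,4,5}->{3,4}; U {1,2,3,4,7,8}->{4,7,8}
So after constraint 3: D(Y)={1,4,5}, size = 3

Answer: 3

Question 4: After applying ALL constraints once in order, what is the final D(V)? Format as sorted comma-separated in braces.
Answer: {3,4}

Derivation:
Constraint 1 (Y < V) on D(Y)={1,4,5,7} D(V)={1,3,4,5,7,8}: V {1,3,4,5,7,8}->{3,4,5,7,8}
Constraint 2 (V < Z) on D(V)={3,4,5,7,8} D(Z)={1,2,3,4,7}: V {3,4,5,7,8}->{3,4,5}; Z {1,2,3,4,7}->{4,7}
Constraint 3 (Y + V = U) on D(Y)={1,4,5,7} D(V)={3,4,5} D(U)={1,2,3,4,7,8}: Y {1,4,5,7}->{1,4,5}; V {3,4,5}->{3,4}; U {1,2,3,4,7,8}->{4,7,8}
So after all 3 constraints: D(V) = {3,4}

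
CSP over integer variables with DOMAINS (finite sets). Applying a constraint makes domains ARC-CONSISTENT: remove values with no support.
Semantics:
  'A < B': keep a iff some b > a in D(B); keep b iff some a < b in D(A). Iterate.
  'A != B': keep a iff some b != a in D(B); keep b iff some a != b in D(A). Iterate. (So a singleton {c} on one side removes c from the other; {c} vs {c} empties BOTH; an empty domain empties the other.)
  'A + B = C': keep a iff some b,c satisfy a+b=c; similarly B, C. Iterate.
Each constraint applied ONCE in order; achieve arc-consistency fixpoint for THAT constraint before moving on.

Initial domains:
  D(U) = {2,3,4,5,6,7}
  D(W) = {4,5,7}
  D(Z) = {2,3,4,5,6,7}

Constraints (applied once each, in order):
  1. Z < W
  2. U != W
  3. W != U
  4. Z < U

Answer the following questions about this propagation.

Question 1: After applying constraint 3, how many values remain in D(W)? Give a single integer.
Constraint 1 (Z < W) on D(Z)={2,3,4,5,6,7} D(W)={4,5,7}: Z {2,3,4,5,6,7}->{2,3,4,5,6}
Constraint 2 (U != W) on D(U)={2,3,4,5,6,7} D(W)={4,5,7}: no change
Constraint 3 (W != U) on D(W)={4,5,7} D(U)={2,3,4,5,6,7}: no change
So after constraint 3: D(W)={4,5,7}, size = 3

Answer: 3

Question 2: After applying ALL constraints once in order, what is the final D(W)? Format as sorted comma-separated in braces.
Constraint 1 (Z < W) on D(Z)={2,3,4,5,6,7} D(W)={4,5,7}: Z {2,3,4,5,6,7}->{2,3,4,5,6}
Constraint 2 (U != W) on D(U)={2,3,4,5,6,7} D(W)={4,5,7}: no change
Constraint 3 (W != U) on D(W)={4,5,7} D(U)={2,3,4,5,6,7}: no change
Constraint 4 (Z < U) on D(Z)={2,3,4,5,6} D(U)={2,3,4,5,6,7}: U {2,3,4,5,6,7}->{3,4,5,6,7}
So after all 4 constraints: D(W) = {4,5,7}

Answer: {4,5,7}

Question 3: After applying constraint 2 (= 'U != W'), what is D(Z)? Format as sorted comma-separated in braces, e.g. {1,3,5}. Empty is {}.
Constraint 1 (Z < W) on D(Z)={2,3,4,5,6,7} D(W)={4,5,7}: Z {2,3,4,5,6,7}->{2,3,4,5,6}
Constraint 2 (U != W) on D(U)={2,3,4,5,6,7} D(W)={4,5,7}: no change
So after constraint 2: D(Z) = {2,3,4,5,6}

Answer: {2,3,4,5,6}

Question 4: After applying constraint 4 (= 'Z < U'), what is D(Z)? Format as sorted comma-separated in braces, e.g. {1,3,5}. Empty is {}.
Constraint 1 (Z < W) on D(Z)={2,3,4,5,6,7} D(W)={4,5,7}: Z {2,3,4,5,6,7}->{2,3,4,5,6}
Constraint 2 (U != W) on D(U)={2,3,4,5,6,7} D(W)={4,5,7}: no change
Constraint 3 (W != U) on D(W)={4,5,7} D(U)={2,3,4,5,6,7}: no change
Constraint 4 (Z < U) on D(Z)={2,3,4,5,6} D(U)={2,3,4,5,6,7}: U {2,3,4,5,6,7}->{3,4,5,6,7}
So after constraint 4: D(Z) = {2,3,4,5,6}

Answer: {2,3,4,5,6}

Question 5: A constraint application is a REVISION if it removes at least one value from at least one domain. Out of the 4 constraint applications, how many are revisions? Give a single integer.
Constraint 1 (Z < W) on D(Z)={2,3,4,5,6,7} D(W)={4,5,7}: Z {2,3,4,5,6,7}->{2,3,4,5,6} => REVISION
Constraint 2 (U != W) on D(U)={2,3,4,5,6,7} D(W)={4,5,7}: no change => not a revision
Constraint 3 (W != U) on D(W)={4,5,7} D(U)={2,3,4,5,6,7}: no change => not a revision
Constraint 4 (Z < U) on D(Z)={2,3,4,5,6} D(U)={2,3,4,5,6,7}: U {2,3,4,5,6,7}->{3,4,5,6,7} => REVISION
Total revisions = 2

Answer: 2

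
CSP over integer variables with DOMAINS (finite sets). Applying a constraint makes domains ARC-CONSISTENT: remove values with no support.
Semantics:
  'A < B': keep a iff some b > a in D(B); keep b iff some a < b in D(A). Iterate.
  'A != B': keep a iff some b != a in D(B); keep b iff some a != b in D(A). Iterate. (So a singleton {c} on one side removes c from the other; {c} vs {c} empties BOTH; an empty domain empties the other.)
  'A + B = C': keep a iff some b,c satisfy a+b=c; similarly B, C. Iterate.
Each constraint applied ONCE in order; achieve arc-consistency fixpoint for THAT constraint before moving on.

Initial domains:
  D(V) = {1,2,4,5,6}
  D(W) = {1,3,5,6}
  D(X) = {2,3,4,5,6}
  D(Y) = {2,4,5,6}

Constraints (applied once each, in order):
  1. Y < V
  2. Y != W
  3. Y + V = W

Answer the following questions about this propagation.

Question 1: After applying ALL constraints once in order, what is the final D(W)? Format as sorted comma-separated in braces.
Answer: {6}

Derivation:
Constraint 1 (Y < V) on D(Y)={2,4,5,6} D(V)={1,2,4,5,6}: Y {2,4,5,6}->{2,4,5}; V {1,2,4,5,6}->{4,5,6}
Constraint 2 (Y != W) on D(Y)={2,4,5} D(W)={1,3,5,6}: no change
Constraint 3 (Y + V = W) on D(Y)={2,4,5} D(V)={4,5,6} D(W)={1,3,5,6}: Y {2,4,5}->{2}; V {4,5,6}->{4}; W {1,3,5,6}->{6}
So after all 3 constraints: D(W) = {6}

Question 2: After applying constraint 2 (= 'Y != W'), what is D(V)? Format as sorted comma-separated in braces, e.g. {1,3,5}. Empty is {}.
Constraint 1 (Y < V) on D(Y)={2,4,5,6} D(V)={1,2,4,5,6}: Y {2,4,5,6}->{2,4,5}; V {1,2,4,5,6}->{4,5,6}
Constraint 2 (Y != W) on D(Y)={2,4,5} D(W)={1,3,5,6}: no change
So after constraint 2: D(V) = {4,5,6}

Answer: {4,5,6}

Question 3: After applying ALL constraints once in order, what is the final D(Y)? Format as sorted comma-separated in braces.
Constraint 1 (Y < V) on D(Y)={2,4,5,6} D(V)={1,2,4,5,6}: Y {2,4,5,6}->{2,4,5}; V {1,2,4,5,6}->{4,5,6}
Constraint 2 (Y != W) on D(Y)={2,4,5} D(W)={1,3,5,6}: no change
Constraint 3 (Y + V = W) on D(Y)={2,4,5} D(V)={4,5,6} D(W)={1,3,5,6}: Y {2,4,5}->{2}; V {4,5,6}->{4}; W {1,3,5,6}->{6}
So after all 3 constraints: D(Y) = {2}

Answer: {2}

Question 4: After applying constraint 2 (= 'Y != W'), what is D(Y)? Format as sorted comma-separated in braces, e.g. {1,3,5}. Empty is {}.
Constraint 1 (Y < V) on D(Y)={2,4,5,6} D(V)={1,2,4,5,6}: Y {2,4,5,6}->{2,4,5}; V {1,2,4,5,6}->{4,5,6}
Constraint 2 (Y != W) on D(Y)={2,4,5} D(W)={1,3,5,6}: no change
So after constraint 2: D(Y) = {2,4,5}

Answer: {2,4,5}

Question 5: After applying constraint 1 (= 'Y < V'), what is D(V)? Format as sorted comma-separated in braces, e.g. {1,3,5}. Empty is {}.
Constraint 1 (Y < V) on D(Y)={2,4,5,6} D(V)={1,2,4,5,6}: Y {2,4,5,6}->{2,4,5}; V {1,2,4,5,6}->{4,5,6}
So after constraint 1: D(V) = {4,5,6}

Answer: {4,5,6}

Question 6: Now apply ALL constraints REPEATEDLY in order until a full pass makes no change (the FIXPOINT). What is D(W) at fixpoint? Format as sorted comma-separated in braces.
pass 0 (initial): D(W)={1,3,5,6}
pass 1: V {1,2,4,5,6}->{4}; W {1,3,5,6}->{6}; Y {2,4,5,6}->{2}
pass 2: no change
Fixpoint after 2 passes: D(W) = {6}

Answer: {6}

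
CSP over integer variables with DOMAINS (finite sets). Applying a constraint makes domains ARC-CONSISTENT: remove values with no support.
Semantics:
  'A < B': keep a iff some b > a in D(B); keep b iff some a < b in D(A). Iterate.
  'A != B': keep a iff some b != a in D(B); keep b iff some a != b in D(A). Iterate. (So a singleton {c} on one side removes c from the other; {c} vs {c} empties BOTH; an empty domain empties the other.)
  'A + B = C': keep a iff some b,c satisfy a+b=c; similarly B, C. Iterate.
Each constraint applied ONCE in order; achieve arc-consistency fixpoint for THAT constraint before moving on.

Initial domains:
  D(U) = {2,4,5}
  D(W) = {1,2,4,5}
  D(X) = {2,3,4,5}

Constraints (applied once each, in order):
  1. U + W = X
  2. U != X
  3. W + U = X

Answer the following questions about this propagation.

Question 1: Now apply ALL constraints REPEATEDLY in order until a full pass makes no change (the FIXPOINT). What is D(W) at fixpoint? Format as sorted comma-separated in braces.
pass 0 (initial): D(W)={1,2,4,5}
pass 1: U {2,4,5}->{2,4}; W {1,2,4,5}->{1,2}; X {2,3,4,5}->{3,4,5}
pass 2: no change
Fixpoint after 2 passes: D(W) = {1,2}

Answer: {1,2}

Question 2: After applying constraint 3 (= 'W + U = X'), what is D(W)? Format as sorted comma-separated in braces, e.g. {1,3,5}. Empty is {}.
Constraint 1 (U + W = X) on D(U)={2,4,5} D(W)={1,2,4,5} D(X)={2,3,4,5}: U {2,4,5}->{2,4}; W {1,2,4,5}->{1,2}; X {2,3,4,5}->{3,4,5}
Constraint 2 (U != X) on D(U)={2,4} D(X)={3,4,5}: no change
Constraint 3 (W + U = X) on D(W)={1,2} D(U)={2,4} D(X)={3,4,5}: no change
So after constraint 3: D(W) = {1,2}

Answer: {1,2}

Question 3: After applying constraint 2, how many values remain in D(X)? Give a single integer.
Constraint 1 (U + W = X) on D(U)={2,4,5} D(W)={1,2,4,5} D(X)={2,3,4,5}: U {2,4,5}->{2,4}; W {1,2,4,5}->{1,2}; X {2,3,4,5}->{3,4,5}
Constraint 2 (U != X) on D(U)={2,4} D(X)={3,4,5}: no change
So after constraint 2: D(X)={3,4,5}, size = 3

Answer: 3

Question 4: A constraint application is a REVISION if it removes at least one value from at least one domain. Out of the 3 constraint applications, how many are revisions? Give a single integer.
Answer: 1

Derivation:
Constraint 1 (U + W = X) on D(U)={2,4,5} D(W)={1,2,4,5} D(X)={2,3,4,5}: U {2,4,5}->{2,4}; W {1,2,4,5}->{1,2}; X {2,3,4,5}->{3,4,5} => REVISION
Constraint 2 (U != X) on D(U)={2,4} D(X)={3,4,5}: no change => not a revision
Constraint 3 (W + U = X) on D(W)={1,2} D(U)={2,4} D(X)={3,4,5}: no change => not a revision
Total revisions = 1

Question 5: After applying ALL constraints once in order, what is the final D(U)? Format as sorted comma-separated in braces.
Answer: {2,4}

Derivation:
Constraint 1 (U + W = X) on D(U)={2,4,5} D(W)={1,2,4,5} D(X)={2,3,4,5}: U {2,4,5}->{2,4}; W {1,2,4,5}->{1,2}; X {2,3,4,5}->{3,4,5}
Constraint 2 (U != X) on D(U)={2,4} D(X)={3,4,5}: no change
Constraint 3 (W + U = X) on D(W)={1,2} D(U)={2,4} D(X)={3,4,5}: no change
So after all 3 constraints: D(U) = {2,4}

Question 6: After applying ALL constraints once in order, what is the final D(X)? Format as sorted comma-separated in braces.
Answer: {3,4,5}

Derivation:
Constraint 1 (U + W = X) on D(U)={2,4,5} D(W)={1,2,4,5} D(X)={2,3,4,5}: U {2,4,5}->{2,4}; W {1,2,4,5}->{1,2}; X {2,3,4,5}->{3,4,5}
Constraint 2 (U != X) on D(U)={2,4} D(X)={3,4,5}: no change
Constraint 3 (W + U = X) on D(W)={1,2} D(U)={2,4} D(X)={3,4,5}: no change
So after all 3 constraints: D(X) = {3,4,5}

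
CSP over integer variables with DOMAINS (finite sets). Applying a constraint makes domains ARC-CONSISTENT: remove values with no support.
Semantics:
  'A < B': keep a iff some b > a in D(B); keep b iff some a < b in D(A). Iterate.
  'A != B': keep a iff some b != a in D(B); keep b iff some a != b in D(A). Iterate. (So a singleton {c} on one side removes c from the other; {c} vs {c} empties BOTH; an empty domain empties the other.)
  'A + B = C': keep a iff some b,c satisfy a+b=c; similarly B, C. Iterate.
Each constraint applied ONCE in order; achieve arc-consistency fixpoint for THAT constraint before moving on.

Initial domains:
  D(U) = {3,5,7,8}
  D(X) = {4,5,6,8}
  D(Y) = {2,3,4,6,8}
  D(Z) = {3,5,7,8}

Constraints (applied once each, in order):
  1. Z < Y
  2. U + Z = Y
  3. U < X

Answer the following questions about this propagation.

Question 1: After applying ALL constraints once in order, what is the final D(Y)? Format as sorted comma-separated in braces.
Constraint 1 (Z < Y) on D(Z)={3,5,7,8} D(Y)={2,3,4,6,8}: Z {3,5,7,8}->{3,5,7}; Y {2,3,4,6,8}->{4,6,8}
Constraint 2 (U + Z = Y) on D(U)={3,5,7,8} D(Z)={3,5,7} D(Y)={4,6,8}: U {3,5,7,8}->{3,5}; Z {3,5,7}->{3,5}; Y {4,6,8}->{6,8}
Constraint 3 (U < X) on D(U)={3,5} D(X)={4,5,6,8}: no change
So after all 3 constraints: D(Y) = {6,8}

Answer: {6,8}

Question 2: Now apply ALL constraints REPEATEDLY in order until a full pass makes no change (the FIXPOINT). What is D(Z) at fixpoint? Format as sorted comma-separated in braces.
Answer: {3,5}

Derivation:
pass 0 (initial): D(Z)={3,5,7,8}
pass 1: U {3,5,7,8}->{3,5}; Y {2,3,4,6,8}->{6,8}; Z {3,5,7,8}->{3,5}
pass 2: no change
Fixpoint after 2 passes: D(Z) = {3,5}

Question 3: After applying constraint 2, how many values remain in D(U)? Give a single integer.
Constraint 1 (Z < Y) on D(Z)={3,5,7,8} D(Y)={2,3,4,6,8}: Z {3,5,7,8}->{3,5,7}; Y {2,3,4,6,8}->{4,6,8}
Constraint 2 (U + Z = Y) on D(U)={3,5,7,8} D(Z)={3,5,7} D(Y)={4,6,8}: U {3,5,7,8}->{3,5}; Z {3,5,7}->{3,5}; Y {4,6,8}->{6,8}
So after constraint 2: D(U)={3,5}, size = 2

Answer: 2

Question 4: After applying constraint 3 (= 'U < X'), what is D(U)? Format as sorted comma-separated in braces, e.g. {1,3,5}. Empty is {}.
Answer: {3,5}

Derivation:
Constraint 1 (Z < Y) on D(Z)={3,5,7,8} D(Y)={2,3,4,6,8}: Z {3,5,7,8}->{3,5,7}; Y {2,3,4,6,8}->{4,6,8}
Constraint 2 (U + Z = Y) on D(U)={3,5,7,8} D(Z)={3,5,7} D(Y)={4,6,8}: U {3,5,7,8}->{3,5}; Z {3,5,7}->{3,5}; Y {4,6,8}->{6,8}
Constraint 3 (U < X) on D(U)={3,5} D(X)={4,5,6,8}: no change
So after constraint 3: D(U) = {3,5}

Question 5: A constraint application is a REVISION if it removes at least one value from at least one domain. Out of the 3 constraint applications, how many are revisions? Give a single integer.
Answer: 2

Derivation:
Constraint 1 (Z < Y) on D(Z)={3,5,7,8} D(Y)={2,3,4,6,8}: Z {3,5,7,8}->{3,5,7}; Y {2,3,4,6,8}->{4,6,8} => REVISION
Constraint 2 (U + Z = Y) on D(U)={3,5,7,8} D(Z)={3,5,7} D(Y)={4,6,8}: U {3,5,7,8}->{3,5}; Z {3,5,7}->{3,5}; Y {4,6,8}->{6,8} => REVISION
Constraint 3 (U < X) on D(U)={3,5} D(X)={4,5,6,8}: no change => not a revision
Total revisions = 2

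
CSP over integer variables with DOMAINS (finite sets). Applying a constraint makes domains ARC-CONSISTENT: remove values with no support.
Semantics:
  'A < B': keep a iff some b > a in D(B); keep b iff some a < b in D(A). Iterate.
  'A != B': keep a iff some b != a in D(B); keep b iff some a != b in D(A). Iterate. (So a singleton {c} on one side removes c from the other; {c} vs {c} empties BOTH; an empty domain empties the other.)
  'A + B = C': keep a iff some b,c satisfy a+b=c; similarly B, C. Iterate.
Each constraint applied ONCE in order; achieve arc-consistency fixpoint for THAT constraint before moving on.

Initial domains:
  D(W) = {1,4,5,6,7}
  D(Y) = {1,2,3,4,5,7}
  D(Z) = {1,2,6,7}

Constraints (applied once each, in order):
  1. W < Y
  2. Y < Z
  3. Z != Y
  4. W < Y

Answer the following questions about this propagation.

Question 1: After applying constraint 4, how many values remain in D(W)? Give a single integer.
Constraint 1 (W < Y) on D(W)={1,4,5,6,7} D(Y)={1,2,3,4,5,7}: W {1,4,5,6,7}->{1,4,5,6}; Y {1,2,3,4,5,7}->{2,3,4,5,7}
Constraint 2 (Y < Z) on D(Y)={2,3,4,5,7} D(Z)={1,2,6,7}: Y {2,3,4,5,7}->{2,3,4,5}; Z {1,2,6,7}->{6,7}
Constraint 3 (Z != Y) on D(Z)={6,7} D(Y)={2,3,4,5}: no change
Constraint 4 (W < Y) on D(W)={1,4,5,6} D(Y)={2,3,4,5}: W {1,4,5,6}->{1,4}
So after constraint 4: D(W)={1,4}, size = 2

Answer: 2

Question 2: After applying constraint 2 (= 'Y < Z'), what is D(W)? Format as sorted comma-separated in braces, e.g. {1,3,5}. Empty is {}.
Answer: {1,4,5,6}

Derivation:
Constraint 1 (W < Y) on D(W)={1,4,5,6,7} D(Y)={1,2,3,4,5,7}: W {1,4,5,6,7}->{1,4,5,6}; Y {1,2,3,4,5,7}->{2,3,4,5,7}
Constraint 2 (Y < Z) on D(Y)={2,3,4,5,7} D(Z)={1,2,6,7}: Y {2,3,4,5,7}->{2,3,4,5}; Z {1,2,6,7}->{6,7}
So after constraint 2: D(W) = {1,4,5,6}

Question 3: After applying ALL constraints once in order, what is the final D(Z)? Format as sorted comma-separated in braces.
Answer: {6,7}

Derivation:
Constraint 1 (W < Y) on D(W)={1,4,5,6,7} D(Y)={1,2,3,4,5,7}: W {1,4,5,6,7}->{1,4,5,6}; Y {1,2,3,4,5,7}->{2,3,4,5,7}
Constraint 2 (Y < Z) on D(Y)={2,3,4,5,7} D(Z)={1,2,6,7}: Y {2,3,4,5,7}->{2,3,4,5}; Z {1,2,6,7}->{6,7}
Constraint 3 (Z != Y) on D(Z)={6,7} D(Y)={2,3,4,5}: no change
Constraint 4 (W < Y) on D(W)={1,4,5,6} D(Y)={2,3,4,5}: W {1,4,5,6}->{1,4}
So after all 4 constraints: D(Z) = {6,7}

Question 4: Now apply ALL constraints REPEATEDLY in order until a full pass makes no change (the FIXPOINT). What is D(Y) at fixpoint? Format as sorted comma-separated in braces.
pass 0 (initial): D(Y)={1,2,3,4,5,7}
pass 1: W {1,4,5,6,7}->{1,4}; Y {1,2,3,4,5,7}->{2,3,4,5}; Z {1,2,6,7}->{6,7}
pass 2: no change
Fixpoint after 2 passes: D(Y) = {2,3,4,5}

Answer: {2,3,4,5}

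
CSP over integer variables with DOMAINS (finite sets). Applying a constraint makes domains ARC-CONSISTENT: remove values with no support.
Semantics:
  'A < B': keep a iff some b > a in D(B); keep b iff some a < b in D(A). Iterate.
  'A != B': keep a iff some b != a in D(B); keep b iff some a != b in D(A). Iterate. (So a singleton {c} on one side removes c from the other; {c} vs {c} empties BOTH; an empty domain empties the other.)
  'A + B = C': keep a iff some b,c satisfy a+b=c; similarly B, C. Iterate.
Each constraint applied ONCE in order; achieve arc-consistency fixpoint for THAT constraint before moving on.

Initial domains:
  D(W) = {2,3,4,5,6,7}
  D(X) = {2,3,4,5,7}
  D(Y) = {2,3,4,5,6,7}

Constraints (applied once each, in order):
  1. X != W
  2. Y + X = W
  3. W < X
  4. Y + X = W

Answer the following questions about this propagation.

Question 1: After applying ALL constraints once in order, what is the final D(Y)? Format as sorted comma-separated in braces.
Answer: {}

Derivation:
Constraint 1 (X != W) on D(X)={2,3,4,5,7} D(W)={2,3,4,5,6,7}: no change
Constraint 2 (Y + X = W) on D(Y)={2,3,4,5,6,7} D(X)={2,3,4,5,7} D(W)={2,3,4,5,6,7}: Y {2,3,4,5,6,7}->{2,3,4,5}; X {2,3,4,5,7}->{2,3,4,5}; W {2,3,4,5,6,7}->{4,5,6,7}
Constraint 3 (W < X) on D(W)={4,5,6,7} D(X)={2,3,4,5}: W {4,5,6,7}->{4}; X {2,3,4,5}->{5}
Constraint 4 (Y + X = W) on D(Y)={2,3,4,5} D(X)={5} D(W)={4}: Y {2,3,4,5}->{}; X {5}->{}; W {4}->{}
So after all 4 constraints: D(Y) = {}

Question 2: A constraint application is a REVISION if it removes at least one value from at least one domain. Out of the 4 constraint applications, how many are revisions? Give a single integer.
Answer: 3

Derivation:
Constraint 1 (X != W) on D(X)={2,3,4,5,7} D(W)={2,3,4,5,6,7}: no change => not a revision
Constraint 2 (Y + X = W) on D(Y)={2,3,4,5,6,7} D(X)={2,3,4,5,7} D(W)={2,3,4,5,6,7}: Y {2,3,4,5,6,7}->{2,3,4,5}; X {2,3,4,5,7}->{2,3,4,5}; W {2,3,4,5,6,7}->{4,5,6,7} => REVISION
Constraint 3 (W < X) on D(W)={4,5,6,7} D(X)={2,3,4,5}: W {4,5,6,7}->{4}; X {2,3,4,5}->{5} => REVISION
Constraint 4 (Y + X = W) on D(Y)={2,3,4,5} D(X)={5} D(W)={4}: Y {2,3,4,5}->{}; X {5}->{}; W {4}->{} => REVISION
Total revisions = 3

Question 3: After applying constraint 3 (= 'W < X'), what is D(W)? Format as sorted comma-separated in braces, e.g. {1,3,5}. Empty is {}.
Constraint 1 (X != W) on D(X)={2,3,4,5,7} D(W)={2,3,4,5,6,7}: no change
Constraint 2 (Y + X = W) on D(Y)={2,3,4,5,6,7} D(X)={2,3,4,5,7} D(W)={2,3,4,5,6,7}: Y {2,3,4,5,6,7}->{2,3,4,5}; X {2,3,4,5,7}->{2,3,4,5}; W {2,3,4,5,6,7}->{4,5,6,7}
Constraint 3 (W < X) on D(W)={4,5,6,7} D(X)={2,3,4,5}: W {4,5,6,7}->{4}; X {2,3,4,5}->{5}
So after constraint 3: D(W) = {4}

Answer: {4}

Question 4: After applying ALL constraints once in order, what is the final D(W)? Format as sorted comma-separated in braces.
Answer: {}

Derivation:
Constraint 1 (X != W) on D(X)={2,3,4,5,7} D(W)={2,3,4,5,6,7}: no change
Constraint 2 (Y + X = W) on D(Y)={2,3,4,5,6,7} D(X)={2,3,4,5,7} D(W)={2,3,4,5,6,7}: Y {2,3,4,5,6,7}->{2,3,4,5}; X {2,3,4,5,7}->{2,3,4,5}; W {2,3,4,5,6,7}->{4,5,6,7}
Constraint 3 (W < X) on D(W)={4,5,6,7} D(X)={2,3,4,5}: W {4,5,6,7}->{4}; X {2,3,4,5}->{5}
Constraint 4 (Y + X = W) on D(Y)={2,3,4,5} D(X)={5} D(W)={4}: Y {2,3,4,5}->{}; X {5}->{}; W {4}->{}
So after all 4 constraints: D(W) = {}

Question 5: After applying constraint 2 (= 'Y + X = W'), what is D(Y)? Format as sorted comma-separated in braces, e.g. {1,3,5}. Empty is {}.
Answer: {2,3,4,5}

Derivation:
Constraint 1 (X != W) on D(X)={2,3,4,5,7} D(W)={2,3,4,5,6,7}: no change
Constraint 2 (Y + X = W) on D(Y)={2,3,4,5,6,7} D(X)={2,3,4,5,7} D(W)={2,3,4,5,6,7}: Y {2,3,4,5,6,7}->{2,3,4,5}; X {2,3,4,5,7}->{2,3,4,5}; W {2,3,4,5,6,7}->{4,5,6,7}
So after constraint 2: D(Y) = {2,3,4,5}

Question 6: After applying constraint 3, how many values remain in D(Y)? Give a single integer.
Answer: 4

Derivation:
Constraint 1 (X != W) on D(X)={2,3,4,5,7} D(W)={2,3,4,5,6,7}: no change
Constraint 2 (Y + X = W) on D(Y)={2,3,4,5,6,7} D(X)={2,3,4,5,7} D(W)={2,3,4,5,6,7}: Y {2,3,4,5,6,7}->{2,3,4,5}; X {2,3,4,5,7}->{2,3,4,5}; W {2,3,4,5,6,7}->{4,5,6,7}
Constraint 3 (W < X) on D(W)={4,5,6,7} D(X)={2,3,4,5}: W {4,5,6,7}->{4}; X {2,3,4,5}->{5}
So after constraint 3: D(Y)={2,3,4,5}, size = 4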